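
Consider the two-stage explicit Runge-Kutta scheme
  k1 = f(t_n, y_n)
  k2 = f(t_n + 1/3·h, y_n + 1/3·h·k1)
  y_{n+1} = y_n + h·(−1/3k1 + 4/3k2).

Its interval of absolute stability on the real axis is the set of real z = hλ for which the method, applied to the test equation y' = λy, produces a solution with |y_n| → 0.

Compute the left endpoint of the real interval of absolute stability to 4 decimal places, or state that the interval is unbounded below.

With y'=λy (z=hλ):
  k1=λy_n ⇒ h·k1=z·y_n;  k2=λ(1+1/3z)y_n ⇒ h·k2=z(1+1/3z)y_n
  y_{n+1}/y_n = 1 − 1/3z + 4/3z(1+1/3z) = 1 + z + 4/9z²
  R(z) = 1 + z + 4/9z².

Need |R(x)|<1, x<0.
x=-1.22: |R|=0.4415
R=1: x+4/9x²=0 ⇒ x=−9/4=-2.2500; min R=1−1/(4·4/9)=0.4375>−1
Confirm numerically:
  x=-2.110: |R|=0.86871 <1
  x=-1.776: |R|=0.62586 <1
  x=-1.182: |R|=0.43894 <1
  x=-1.176: |R|=0.43866 <1
  x=-2.691: |R|=1.52744 >1
  x=-2.620: |R|=1.43084 >1
Interval (-2.2500, 0).

z* = -2.2500.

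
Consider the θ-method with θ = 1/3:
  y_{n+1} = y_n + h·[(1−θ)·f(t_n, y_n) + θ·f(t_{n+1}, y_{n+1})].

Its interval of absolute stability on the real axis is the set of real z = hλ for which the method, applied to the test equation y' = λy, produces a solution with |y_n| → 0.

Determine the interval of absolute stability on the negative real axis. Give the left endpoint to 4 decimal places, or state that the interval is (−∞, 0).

z∈(-6.0000,0).

Set f=λy, z=hλ:
  y_{n+1} = y_n + z·[2/3·y_n + 1/3·y_{n+1}] ⇒ (1 − 1/3z)y_{n+1} = (1 + 2/3z)y_n
  Hence R(z) = (1 + 2/3z)/(1 − 1/3z).

Boundary: |R(x)|=1, x<0.
x=-1.06: |R|=0.2167
R=−1: 1+2/3x = −1+1/3x ⇒ -1/3x=2 ⇒ x=2/(-1/3)=-6.0000
Confirm numerically:
  x=-3.956: |R|=0.70615 <1
  x=-2.974: |R|=0.49347 <1
  x=-2.968: |R|=0.49196 <1
  x=-2.911: |R|=0.47741 <1
  x=-6.418: |R|=1.04438 >1
  x=-6.333: |R|=1.03568 >1
  x=-6.184: |R|=1.02003 >1
Interval (-6.0000, 0).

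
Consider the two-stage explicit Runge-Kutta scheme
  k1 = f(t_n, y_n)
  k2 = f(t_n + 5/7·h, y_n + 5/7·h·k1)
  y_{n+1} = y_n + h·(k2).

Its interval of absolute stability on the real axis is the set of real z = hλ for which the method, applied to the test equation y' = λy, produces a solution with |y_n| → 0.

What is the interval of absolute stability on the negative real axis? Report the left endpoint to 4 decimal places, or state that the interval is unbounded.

Test eqn y'=λy, z=hλ:
  k1=λy_n ⇒ h·k1=z·y_n;  k2=λ(1+5/7z)y_n ⇒ h·k2=z(1+5/7z)y_n
  y_{n+1}/y_n = 1 + z(1+5/7z) = 1 + z + 5/7z²
  so R(z) = 1 + z + 5/7z².

Boundary: |R(x)|=1, x<0.
x=-0.4: |R|=0.7143
R=1: x+5/7x²=0 ⇒ x=−7/5=-1.4000; min R=1−1/(4·5/7)=0.6500>−1
Confirm numerically:
  x=-0.895: |R|=0.67716 <1
  x=-0.885: |R|=0.67445 <1
  x=-0.632: |R|=0.65330 <1
  x=-1.922: |R|=1.71663 >1
  x=-1.763: |R|=1.45712 >1
  x=-1.760: |R|=1.45257 >1
Stable set (-1.4000, 0).

z∈(-1.4000,0).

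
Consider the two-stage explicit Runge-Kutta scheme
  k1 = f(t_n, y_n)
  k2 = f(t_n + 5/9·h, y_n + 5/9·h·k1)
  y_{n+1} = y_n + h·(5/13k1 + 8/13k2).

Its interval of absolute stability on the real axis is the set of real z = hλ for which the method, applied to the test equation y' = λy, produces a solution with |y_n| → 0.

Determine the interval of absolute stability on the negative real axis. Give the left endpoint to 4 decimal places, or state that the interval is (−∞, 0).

z∈(-2.9250,0).

On y'=λy, z=hλ:
  k1=λy_n ⇒ h·k1=z·y_n;  k2=λ(1+5/9z)y_n ⇒ h·k2=z(1+5/9z)y_n
  y_{n+1}/y_n = 1 + 5/13z + 8/13z(1+5/9z) = 1 + z + 40/117z²
  ⇒ R(z) = 1 + z + 40/117z².

Boundary: |R(x)|=1, x<0.
x=-0.52: |R|=0.5724
R=1: x+40/117x²=0 ⇒ x=−117/40=-2.9250; min R=1−1/(4·40/117)=0.2687>−1
Confirm numerically:
  x=-2.716: |R|=0.80593 <1
  x=-2.283: |R|=0.49891 <1
  x=-2.199: |R|=0.45420 <1
  x=-1.620: |R|=0.27723 <1
  x=-3.506: |R|=1.69641 >1
  x=-3.388: |R|=1.53629 >1
Interval (-2.9250, 0).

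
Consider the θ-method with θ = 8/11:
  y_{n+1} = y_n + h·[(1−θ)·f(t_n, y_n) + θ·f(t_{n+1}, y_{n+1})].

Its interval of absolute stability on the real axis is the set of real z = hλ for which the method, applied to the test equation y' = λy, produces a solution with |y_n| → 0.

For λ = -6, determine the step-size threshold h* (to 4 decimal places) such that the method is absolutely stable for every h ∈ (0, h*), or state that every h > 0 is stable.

On y'=λy, z=hλ:
  y_{n+1} = y_n + z·[3/11·y_n + 8/11·y_{n+1}] ⇒ (1 − 8/11z)y_{n+1} = (1 + 3/11z)y_n
  ⇒ R(z) = (1 + 3/11z)/(1 − 8/11z).

Need |R(x)|<1, x<0.
x=-0.98: |R|=0.4278
x=-2: |R|=0.1852
x=-10: |R|=0.2088
x=-100: |R|=0.3564
θ=8/11≥1/2 ⇒ |1+3/11x|<|1−8/11x| ∀x<0 ⇒ interval (−∞,0).

interval (−∞, 0). Any h>0 works for λ=-6.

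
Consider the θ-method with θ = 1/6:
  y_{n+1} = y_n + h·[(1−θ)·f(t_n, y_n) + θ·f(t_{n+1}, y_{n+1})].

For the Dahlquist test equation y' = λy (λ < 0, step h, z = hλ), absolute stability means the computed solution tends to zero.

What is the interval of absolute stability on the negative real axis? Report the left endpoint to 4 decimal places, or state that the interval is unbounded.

z∈(-3.0000,0).

With y'=λy (z=hλ):
  y_{n+1} = y_n + z·[5/6·y_n + 1/6·y_{n+1}] ⇒ (1 − 1/6z)y_{n+1} = (1 + 5/6z)y_n
  ⇒ R(z) = (1 + 5/6z)/(1 − 1/6z).

Find x<0 with |R(x)|<1.
x=-0.72: |R|=0.3571
R=−1: 1+5/6x = −1+1/6x ⇒ -2/3x=2 ⇒ x=2/(-2/3)=-3.0000
Confirm numerically:
  x=-2.500: |R|=0.76471 <1
  x=-2.466: |R|=0.74770 <1
  x=-2.225: |R|=0.62310 <1
  x=-1.472: |R|=0.18201 <1
  x=-3.473: |R|=1.19973 >1
  x=-3.471: |R|=1.19892 >1
  x=-3.342: |R|=1.14644 >1
So |R|<1 on (-3.0000, 0).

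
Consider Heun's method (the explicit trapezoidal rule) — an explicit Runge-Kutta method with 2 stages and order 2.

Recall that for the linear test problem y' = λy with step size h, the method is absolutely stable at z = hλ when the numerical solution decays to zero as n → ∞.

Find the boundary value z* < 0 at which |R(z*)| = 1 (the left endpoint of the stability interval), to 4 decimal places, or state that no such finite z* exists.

z* = -2.0000.

On y'=λy, z=hλ:
  order 2, 2-stage ⇒ R(z)=1+z+z^2/2
  (e.g. R(-0.81)=0.51805, |R|=0.51805)

Find x<0 with |R(x)|<1.
x=-0.81: |R|=0.5181
|R(-2.17)|=1.1845 |R(-1.01)|=0.5000 |R(-0.97)|=0.5005
Bisect:
  x_lo=-2.4512 |R|=1.5530  x_hi=-0.3315 |R|=0.7234
  mid=-1.39135 |R|=0.57658 →hi
  mid=-1.92126 |R|=0.92436 →hi
  mid=-2.18622 |R|=1.20356 →lo
  mid=-2.05374 |R|=1.05518 →lo
  mid=-1.98750 |R|=0.98758 →hi
  mid=-2.02062 |R|=1.02083 →lo
  mid=-2.00406 |R|=1.00407 →lo
  ...
  [-2.00005,-1.99992] ⇒ x*=-2.0000
Stable set (-2.0000, 0).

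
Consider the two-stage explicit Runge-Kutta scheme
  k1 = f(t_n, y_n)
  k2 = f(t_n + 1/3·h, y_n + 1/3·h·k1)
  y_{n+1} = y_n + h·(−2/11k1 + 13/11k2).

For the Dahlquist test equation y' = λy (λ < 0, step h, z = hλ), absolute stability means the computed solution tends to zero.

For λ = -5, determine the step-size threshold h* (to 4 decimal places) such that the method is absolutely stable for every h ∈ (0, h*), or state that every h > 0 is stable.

(-2.5385,0); λ=-5 ⇒ h* = (33/13)/5 = 0.5077.

On y'=λy, z=hλ:
  k1=λy_n ⇒ h·k1=z·y_n;  k2=λ(1+1/3z)y_n ⇒ h·k2=z(1+1/3z)y_n
  y_{n+1}/y_n = 1 − 2/11z + 13/11z(1+1/3z) = 1 + z + 13/33z²
  so R(z) = 1 + z + 13/33z².

Need |R(x)|<1, x<0.
x=-0.4: |R|=0.6630
R=1: x+13/33x²=0 ⇒ x=−33/13=-2.5385; min R=1−1/(4·13/33)=0.3654>−1
Confirm numerically:
  x=-1.902: |R|=0.52312 <1
  x=-1.857: |R|=0.50148 <1
  x=-1.366: |R|=0.36907 <1
  x=-1.287: |R|=0.36551 <1
  x=-3.042: |R|=1.60342 >1
  x=-2.880: |R|=1.38749 >1
  x=-2.857: |R|=1.35851 >1
Stable set (-2.5385, 0).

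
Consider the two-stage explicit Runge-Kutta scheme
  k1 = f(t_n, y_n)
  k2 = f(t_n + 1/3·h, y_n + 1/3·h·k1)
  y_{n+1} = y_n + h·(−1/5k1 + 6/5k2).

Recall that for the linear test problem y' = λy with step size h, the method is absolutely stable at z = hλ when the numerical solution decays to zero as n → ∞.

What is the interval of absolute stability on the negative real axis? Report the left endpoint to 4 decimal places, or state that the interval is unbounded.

(-2.5000, 0).

With y'=λy (z=hλ):
  k1=λy_n ⇒ h·k1=z·y_n;  k2=λ(1+1/3z)y_n ⇒ h·k2=z(1+1/3z)y_n
  y_{n+1}/y_n = 1 − 1/5z + 6/5z(1+1/3z) = 1 + z + 2/5z²
  so R(z) = 1 + z + 2/5z².

Find x<0 with |R(x)|<1.
x=-1.12: |R|=0.3818
R=1: x+2/5x²=0 ⇒ x=−5/2=-2.5000; min R=1−1/(4·2/5)=0.3750>−1
Confirm numerically:
  x=-2.340: |R|=0.85024 <1
  x=-1.707: |R|=0.45854 <1
  x=-1.123: |R|=0.38145 <1
  x=-2.970: |R|=1.55836 >1
  x=-2.579: |R|=1.08150 >1
Stable set (-2.5000, 0).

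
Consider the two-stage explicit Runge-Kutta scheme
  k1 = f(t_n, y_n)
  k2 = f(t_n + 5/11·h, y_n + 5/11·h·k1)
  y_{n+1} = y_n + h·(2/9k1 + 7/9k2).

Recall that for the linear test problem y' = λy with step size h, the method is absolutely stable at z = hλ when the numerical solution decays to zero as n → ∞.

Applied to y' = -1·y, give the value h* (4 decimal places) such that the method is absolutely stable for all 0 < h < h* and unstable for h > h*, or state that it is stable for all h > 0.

Test eqn y'=λy, z=hλ:
  k1=λy_n ⇒ h·k1=z·y_n;  k2=λ(1+5/11z)y_n ⇒ h·k2=z(1+5/11z)y_n
  y_{n+1}/y_n = 1 + 2/9z + 7/9z(1+5/11z) = 1 + z + 35/99z²
  so R(z) = 1 + z + 35/99z².

Need |R(x)|<1, x<0.
x=-0.33: |R|=0.7085
R=1: x+35/99x²=0 ⇒ x=−99/35=-2.8286; min R=1−1/(4·35/99)=0.2929>−1
Confirm numerically:
  x=-1.601: |R|=0.30518 <1
  x=-1.589: |R|=0.30365 <1
  x=-1.277: |R|=0.29952 <1
  x=-2.984: |R|=1.16397 >1
  x=-2.928: |R|=1.10292 >1
Interval (-2.8286, 0).

(-2.8286,0); λ=-1 ⇒ h* = (99/35)/1 = 2.8286.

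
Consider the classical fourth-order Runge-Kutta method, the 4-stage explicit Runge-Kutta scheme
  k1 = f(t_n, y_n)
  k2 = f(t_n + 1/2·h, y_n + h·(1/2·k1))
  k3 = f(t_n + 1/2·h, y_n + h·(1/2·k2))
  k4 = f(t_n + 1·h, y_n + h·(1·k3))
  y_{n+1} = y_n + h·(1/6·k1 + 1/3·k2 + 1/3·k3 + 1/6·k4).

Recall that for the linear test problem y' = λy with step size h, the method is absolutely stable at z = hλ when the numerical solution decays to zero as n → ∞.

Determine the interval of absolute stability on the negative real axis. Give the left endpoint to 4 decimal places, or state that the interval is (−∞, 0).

Set f=λy, z=hλ:
  order 4, 4-stage ⇒ R(z)=1+z+z^2/2+z^3/6+z^4/24
  (e.g. R(-0.74)=0.47876, |R|=0.47876)

Solve |R(x)|<1 on ℝ⁻.
x=-0.74: |R|=0.4788
|R(-3.17)|=1.7528 |R(-2.96)|=1.2970 |R(-1.95)|=0.3179
Bisect:
  x_lo=-3.2932 |R|=2.0775  x_hi=-0.2755 |R|=0.7592
  mid=-1.78432 |R|=0.28312 →hi
  mid=-2.53875 |R|=0.68761 →hi
  mid=-2.91596 |R|=1.21555 →lo
  mid=-2.72735 |R|=0.91610 →hi
  mid=-2.82166 |R|=1.05622 →lo
  mid=-2.77450 |R|=0.98386 →hi
  mid=-2.79808 |R|=1.01945 →lo
  mid=-2.78629 |R|=1.00151 →lo
  ...
  [-2.78537,-2.78519] ⇒ x*=-2.7853
Stable set (-2.7853, 0).

(-2.7853, 0).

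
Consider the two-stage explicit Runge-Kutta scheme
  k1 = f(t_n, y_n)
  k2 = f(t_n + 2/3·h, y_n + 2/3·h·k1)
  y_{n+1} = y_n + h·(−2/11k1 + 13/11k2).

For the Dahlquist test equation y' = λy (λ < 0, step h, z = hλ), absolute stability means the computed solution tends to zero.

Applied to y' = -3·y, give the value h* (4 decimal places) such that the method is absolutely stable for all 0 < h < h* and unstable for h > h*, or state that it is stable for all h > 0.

With y'=λy (z=hλ):
  k1=λy_n ⇒ h·k1=z·y_n;  k2=λ(1+2/3z)y_n ⇒ h·k2=z(1+2/3z)y_n
  y_{n+1}/y_n = 1 − 2/11z + 13/11z(1+2/3z) = 1 + z + 26/33z²
  so R(z) = 1 + z + 26/33z².

Find x<0 with |R(x)|<1.
x=-0.59: |R|=0.6843
R=1: x+26/33x²=0 ⇒ x=−33/26=-1.2692; min R=1−1/(4·26/33)=0.6827>−1
Confirm numerically:
  x=-0.932: |R|=0.75237 <1
  x=-0.853: |R|=0.72027 <1
  x=-0.634: |R|=0.68269 <1
  x=-1.693: |R|=1.56526 >1
  x=-1.543: |R|=1.33282 >1
  x=-1.356: |R|=1.09270 >1
Interval (-1.2692, 0).

(-1.2692,0); λ=-3 ⇒ h* = (33/26)/3 = 0.4231.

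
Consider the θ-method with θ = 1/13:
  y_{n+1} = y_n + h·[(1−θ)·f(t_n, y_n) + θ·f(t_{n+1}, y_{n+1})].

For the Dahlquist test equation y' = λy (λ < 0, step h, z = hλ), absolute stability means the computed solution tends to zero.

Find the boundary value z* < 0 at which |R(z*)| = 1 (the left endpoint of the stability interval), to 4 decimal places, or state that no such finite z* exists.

Test eqn y'=λy, z=hλ:
  y_{n+1} = y_n + z·[12/13·y_n + 1/13·y_{n+1}] ⇒ (1 − 1/13z)y_{n+1} = (1 + 12/13z)y_n
  Hence R(z) = (1 + 12/13z)/(1 − 1/13z).

Find x<0 with |R(x)|<1.
x=-1.51: |R|=0.3529
R=−1: 1+12/13x = −1+1/13x ⇒ -11/13x=2 ⇒ x=2/(-11/13)=-2.3636
Confirm numerically:
  x=-2.211: |R|=0.88962 <1
  x=-2.155: |R|=0.84856 <1
  x=-2.072: |R|=0.78715 <1
  x=-1.692: |R|=0.49714 <1
  x=-2.808: |R|=1.30921 >1
  x=-2.648: |R|=1.19990 >1
  x=-2.546: |R|=1.12904 >1
Stable set (-2.3636, 0).

z* = -2.3636.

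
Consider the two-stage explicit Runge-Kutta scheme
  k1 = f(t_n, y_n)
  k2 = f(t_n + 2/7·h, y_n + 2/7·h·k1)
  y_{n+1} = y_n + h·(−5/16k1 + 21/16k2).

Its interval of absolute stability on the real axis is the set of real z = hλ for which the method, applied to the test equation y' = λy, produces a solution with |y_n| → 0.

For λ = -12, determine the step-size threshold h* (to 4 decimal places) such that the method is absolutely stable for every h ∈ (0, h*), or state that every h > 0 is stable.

(-2.6667,0); λ=-12 ⇒ h* = (8/3)/12 = 0.2222.

With y'=λy (z=hλ):
  k1=λy_n ⇒ h·k1=z·y_n;  k2=λ(1+2/7z)y_n ⇒ h·k2=z(1+2/7z)y_n
  y_{n+1}/y_n = 1 − 5/16z + 21/16z(1+2/7z) = 1 + z + 3/8z²
  R(z) = 1 + z + 3/8z².

Need |R(x)|<1, x<0.
x=-0.92: |R|=0.3974
R=1: x+3/8x²=0 ⇒ x=−8/3=-2.6667; min R=1−1/(4·3/8)=0.3333>−1
Confirm numerically:
  x=-2.379: |R|=0.74337 <1
  x=-2.020: |R|=0.51015 <1
  x=-1.914: |R|=0.45977 <1
  x=-1.605: |R|=0.36101 <1
  x=-3.257: |R|=1.72102 >1
  x=-3.165: |R|=1.59146 >1
Stable set (-2.6667, 0).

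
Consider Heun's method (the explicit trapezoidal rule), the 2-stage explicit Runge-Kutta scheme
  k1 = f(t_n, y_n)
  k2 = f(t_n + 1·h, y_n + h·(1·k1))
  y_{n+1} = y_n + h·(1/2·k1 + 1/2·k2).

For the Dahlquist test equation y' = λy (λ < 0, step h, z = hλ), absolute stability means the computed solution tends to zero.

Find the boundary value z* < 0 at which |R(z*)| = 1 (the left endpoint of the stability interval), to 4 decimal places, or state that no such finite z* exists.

With y'=λy (z=hλ):
  order 2, 2-stage ⇒ R(z)=1+z+z^2/2
  (e.g. R(-0.63)=0.56845, |R|=0.56845)

Solve |R(x)|<1 on ℝ⁻.
x=-0.63: |R|=0.5684
|R(-1.98)|=0.9802 |R(-1.6)|=0.6800 |R(-0.95)|=0.5012
Bisect:
  x_lo=-2.4872 |R|=1.6059  x_hi=-0.2414 |R|=0.7877
  mid=-1.36432 |R|=0.56636 →hi
  mid=-1.92578 |R|=0.92853 →hi
  mid=-2.20650 |R|=1.22783 →lo
  mid=-2.06614 |R|=1.06833 →lo
  mid=-1.99596 |R|=0.99597 →hi
  mid=-2.03105 |R|=1.03153 →lo
  mid=-2.01350 |R|=1.01359 →lo
  mid=-2.00473 |R|=1.00474 →lo
  ...
  [-2.00007,-1.99993] ⇒ x*=-2.0000
Stable set (-2.0000, 0).

left endpoint -2.0000.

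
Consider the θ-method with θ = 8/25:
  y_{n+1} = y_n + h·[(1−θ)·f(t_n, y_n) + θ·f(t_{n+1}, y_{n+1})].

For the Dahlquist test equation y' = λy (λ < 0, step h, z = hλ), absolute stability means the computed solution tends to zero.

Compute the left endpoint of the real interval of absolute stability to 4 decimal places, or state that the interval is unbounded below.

left endpoint -5.5556.

Set f=λy, z=hλ:
  y_{n+1} = y_n + z·[17/25·y_n + 8/25·y_{n+1}] ⇒ (1 − 8/25z)y_{n+1} = (1 + 17/25z)y_n
  Hence R(z) = (1 + 17/25z)/(1 − 8/25z).

Solve |R(x)|<1 on ℝ⁻.
x=-0.34: |R|=0.6934
R=−1: 1+17/25x = −1+8/25x ⇒ -9/25x=2 ⇒ x=2/(-9/25)=-5.5556
Confirm numerically:
  x=-5.023: |R|=0.92647 <1
  x=-4.269: |R|=0.80425 <1
  x=-2.624: |R|=0.42634 <1
  x=-5.722: |R|=1.02117 >1
  x=-5.629: |R|=1.00944 >1
Stable set (-5.5556, 0).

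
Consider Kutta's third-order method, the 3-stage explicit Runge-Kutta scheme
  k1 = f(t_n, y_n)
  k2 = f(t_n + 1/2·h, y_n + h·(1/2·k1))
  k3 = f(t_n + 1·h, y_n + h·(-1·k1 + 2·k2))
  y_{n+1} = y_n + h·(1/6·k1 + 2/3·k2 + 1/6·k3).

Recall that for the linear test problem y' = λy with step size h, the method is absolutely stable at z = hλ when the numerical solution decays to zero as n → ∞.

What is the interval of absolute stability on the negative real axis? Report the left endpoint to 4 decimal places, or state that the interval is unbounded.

Test eqn y'=λy, z=hλ:
  order 3, 3-stage ⇒ R(z)=1+z+z^2/2+z^3/6
  (e.g. R(-1.57)=0.01747, |R|=0.01747)

Boundary: |R(x)|=1, x<0.
x=-1.57: |R|=0.0175
|R(-2.32)|=0.7100 |R(-2.17)|=0.5186 |R(-1.16)|=0.2527
Bisect:
  x_lo=-2.9039 |R|=1.7688  x_hi=-0.3610 |R|=0.6963
  mid=-1.63245 |R|=0.02505 →hi
  mid=-2.26817 |R|=0.64068 →hi
  mid=-2.58603 |R|=1.12463 →lo
  mid=-2.42710 |R|=0.86463 →hi
  mid=-2.50657 |R|=0.98987 →hi
  mid=-2.54630 |R|=1.05603 →lo
  mid=-2.52644 |R|=1.02265 →lo
  ...
  [-2.51278,-2.51262] ⇒ x*=-2.5127
Interval (-2.5127, 0).

(-2.5127, 0).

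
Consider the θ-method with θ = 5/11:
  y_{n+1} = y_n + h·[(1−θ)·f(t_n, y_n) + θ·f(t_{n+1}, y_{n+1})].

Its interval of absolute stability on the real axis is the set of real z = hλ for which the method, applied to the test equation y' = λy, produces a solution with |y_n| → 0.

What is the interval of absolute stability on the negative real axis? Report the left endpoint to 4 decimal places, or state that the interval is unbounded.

(-22.0000, 0).

Test eqn y'=λy, z=hλ:
  y_{n+1} = y_n + z·[6/11·y_n + 5/11·y_{n+1}] ⇒ (1 − 5/11z)y_{n+1} = (1 + 6/11z)y_n
  Hence R(z) = (1 + 6/11z)/(1 − 5/11z).

Find x<0 with |R(x)|<1.
x=-1.72: |R|=0.0347
R=−1: 1+6/11x = −1+5/11x ⇒ -1/11x=2 ⇒ x=2/(-1/11)=-22.0000
Confirm numerically:
  x=-17.175: |R|=0.95019 <1
  x=-12.694: |R|=0.87504 <1
  x=-10.616: |R|=0.82235 <1
  x=-22.503: |R|=1.00407 >1
  x=-22.342: |R|=1.00279 >1
  x=-22.020: |R|=1.00017 >1
Stable set (-22.0000, 0).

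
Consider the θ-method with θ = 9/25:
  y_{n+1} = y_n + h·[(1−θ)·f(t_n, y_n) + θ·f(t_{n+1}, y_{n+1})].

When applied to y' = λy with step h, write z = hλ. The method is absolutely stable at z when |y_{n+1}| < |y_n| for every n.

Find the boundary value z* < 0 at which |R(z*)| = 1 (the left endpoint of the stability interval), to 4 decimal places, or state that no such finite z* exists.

With y'=λy (z=hλ):
  y_{n+1} = y_n + z·[16/25·y_n + 9/25·y_{n+1}] ⇒ (1 − 9/25z)y_{n+1} = (1 + 16/25z)y_n
  so R(z) = (1 + 16/25z)/(1 − 9/25z).

Boundary: |R(x)|=1, x<0.
x=-1.42: |R|=0.0603
R=−1: 1+16/25x = −1+9/25x ⇒ -7/25x=2 ⇒ x=2/(-7/25)=-7.1429
Confirm numerically:
  x=-6.995: |R|=0.98823 <1
  x=-6.795: |R|=0.97174 <1
  x=-4.961: |R|=0.78071 <1
  x=-3.990: |R|=0.63766 <1
  x=-7.455: |R|=1.02373 >1
  x=-7.270: |R|=1.00984 >1
Stable set (-7.1429, 0).

left endpoint -7.1429.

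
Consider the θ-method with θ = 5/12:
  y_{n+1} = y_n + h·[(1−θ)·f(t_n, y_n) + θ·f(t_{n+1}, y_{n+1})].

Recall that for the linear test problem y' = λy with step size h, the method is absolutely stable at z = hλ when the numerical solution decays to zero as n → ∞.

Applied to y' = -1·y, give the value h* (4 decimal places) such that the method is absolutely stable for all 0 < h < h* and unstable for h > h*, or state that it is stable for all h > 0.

Set f=λy, z=hλ:
  y_{n+1} = y_n + z·[7/12·y_n + 5/12·y_{n+1}] ⇒ (1 − 5/12z)y_{n+1} = (1 + 7/12z)y_n
  Hence R(z) = (1 + 7/12z)/(1 − 5/12z).

Find x<0 with |R(x)|<1.
x=-1.23: |R|=0.1868
R=−1: 1+7/12x = −1+5/12x ⇒ -1/6x=2 ⇒ x=2/(-1/6)=-12.0000
Confirm numerically:
  x=-8.437: |R|=0.86849 <1
  x=-8.071: |R|=0.84991 <1
  x=-7.369: |R|=0.81038 <1
  x=-5.606: |R|=0.68054 <1
  x=-12.571: |R|=1.01526 >1
  x=-12.456: |R|=1.01228 >1
  x=-12.023: |R|=1.00064 >1
Interval (-12.0000, 0).

(-12.0000,0); λ=-1 ⇒ h* = (12)/1 = 12.0000.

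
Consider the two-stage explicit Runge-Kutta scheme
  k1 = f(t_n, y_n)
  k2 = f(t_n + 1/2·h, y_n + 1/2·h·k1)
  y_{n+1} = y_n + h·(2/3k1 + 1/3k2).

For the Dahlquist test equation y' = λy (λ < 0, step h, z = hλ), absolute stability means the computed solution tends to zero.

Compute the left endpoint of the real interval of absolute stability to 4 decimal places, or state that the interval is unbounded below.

left endpoint -6.0000.

Set f=λy, z=hλ:
  k1=λy_n ⇒ h·k1=z·y_n;  k2=λ(1+1/2z)y_n ⇒ h·k2=z(1+1/2z)y_n
  y_{n+1}/y_n = 1 + 2/3z + 1/3z(1+1/2z) = 1 + z + 1/6z²
  so R(z) = 1 + z + 1/6z².

Need |R(x)|<1, x<0.
x=-0.72: |R|=0.3664
R=1: x+1/6x²=0 ⇒ x=−6=-6.0000; min R=1−1/(4·1/6)=-0.5000>−1
Confirm numerically:
  x=-5.411: |R|=0.46882 <1
  x=-5.214: |R|=0.31697 <1
  x=-4.703: |R|=0.01663 <1
  x=-2.684: |R|=0.48336 <1
  x=-6.473: |R|=1.51029 >1
  x=-6.217: |R|=1.22485 >1
Stable set (-6.0000, 0).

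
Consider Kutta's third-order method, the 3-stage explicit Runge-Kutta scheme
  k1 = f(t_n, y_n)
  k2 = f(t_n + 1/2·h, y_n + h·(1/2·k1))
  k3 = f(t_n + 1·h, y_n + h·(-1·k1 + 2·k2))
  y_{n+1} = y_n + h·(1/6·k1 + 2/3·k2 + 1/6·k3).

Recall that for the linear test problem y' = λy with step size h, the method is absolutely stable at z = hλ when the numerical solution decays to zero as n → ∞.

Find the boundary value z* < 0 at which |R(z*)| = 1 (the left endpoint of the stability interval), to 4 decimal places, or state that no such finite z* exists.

With y'=λy (z=hλ):
  order 3, 3-stage ⇒ R(z)=1+z+z^2/2+z^3/6
  (e.g. R(-1.55)=0.03060, |R|=0.03060)

Find x<0 with |R(x)|<1.
x=-1.55: |R|=0.0306
|R(-2.14)|=0.4836 |R(-1.67)|=0.0518 |R(-0.58)|=0.5557
Bisect:
  x_lo=-3.2444 |R|=2.6733  x_hi=-0.3475 |R|=0.7059
  mid=-1.79599 |R|=0.14872 →hi
  mid=-2.52022 |R|=1.01233 →lo
  mid=-2.15810 |R|=0.50459 →hi
  mid=-2.33916 |R|=0.73651 →hi
  mid=-2.42969 |R|=0.86856 →hi
  mid=-2.47495 |R|=0.93894 →hi
  mid=-2.49759 |R|=0.97525 →hi
  mid=-2.50890 |R|=0.99369 →hi
  mid=-2.51456 |R|=1.00299 →lo
  mid=-2.51173 |R|=0.99833 →hi
  ...
  [-2.51279,-2.51262] ⇒ x*=-2.5127
So |R|<1 on (-2.5127, 0).

left endpoint -2.5127.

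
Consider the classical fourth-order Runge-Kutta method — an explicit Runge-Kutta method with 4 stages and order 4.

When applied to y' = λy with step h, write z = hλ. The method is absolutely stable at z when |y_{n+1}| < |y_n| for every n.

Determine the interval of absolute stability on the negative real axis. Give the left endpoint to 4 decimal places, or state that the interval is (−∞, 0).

On y'=λy, z=hλ:
  order 4, 4-stage ⇒ R(z)=1+z+z^2/2+z^3/6+z^4/24
  (e.g. R(-1.38)=0.28530, |R|=0.28530)

Boundary: |R(x)|=1, x<0.
x=-1.38: |R|=0.2853
|R(-2.62)|=0.7781 |R(-2.03)|=0.3438 |R(-1.89)|=0.3025
Bisect:
  x_lo=-3.2841 |R|=2.0520  x_hi=-0.1064 |R|=0.8990
  mid=-1.69526 |R|=0.27383 →hi
  mid=-2.48967 |R|=0.63841 →hi
  mid=-2.88688 |R|=1.16428 →lo
  mid=-2.68827 |R|=0.86331 →hi
  mid=-2.78758 |R|=1.00345 →lo
  mid=-2.73793 |R|=0.93090 →hi
  mid=-2.76275 |R|=0.96654 →hi
  mid=-2.77516 |R|=0.98483 →hi
  mid=-2.78137 |R|=0.99410 →hi
  mid=-2.78447 |R|=0.99876 →hi
  ...
  [-2.78544,-2.78525] ⇒ x*=-2.7853
Interval (-2.7853, 0).

(-2.7853, 0).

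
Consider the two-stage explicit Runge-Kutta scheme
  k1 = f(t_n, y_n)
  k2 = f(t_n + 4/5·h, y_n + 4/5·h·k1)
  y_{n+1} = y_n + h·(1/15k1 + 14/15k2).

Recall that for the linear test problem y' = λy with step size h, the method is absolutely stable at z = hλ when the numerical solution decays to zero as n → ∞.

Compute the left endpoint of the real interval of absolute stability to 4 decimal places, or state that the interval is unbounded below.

z* = -1.3393.

With y'=λy (z=hλ):
  k1=λy_n ⇒ h·k1=z·y_n;  k2=λ(1+4/5z)y_n ⇒ h·k2=z(1+4/5z)y_n
  y_{n+1}/y_n = 1 + 1/15z + 14/15z(1+4/5z) = 1 + z + 56/75z²
  R(z) = 1 + z + 56/75z².

Need |R(x)|<1, x<0.
x=-1.56: |R|=1.2571
R=1: x+56/75x²=0 ⇒ x=−75/56=-1.3393; min R=1−1/(4·56/75)=0.6652>−1
Confirm numerically:
  x=-1.267: |R|=0.93162 <1
  x=-1.239: |R|=0.90722 <1
  x=-0.832: |R|=0.68486 <1
  x=-0.598: |R|=0.66901 <1
  x=-1.588: |R|=1.29490 >1
  x=-1.437: |R|=1.10484 >1
So |R|<1 on (-1.3393, 0).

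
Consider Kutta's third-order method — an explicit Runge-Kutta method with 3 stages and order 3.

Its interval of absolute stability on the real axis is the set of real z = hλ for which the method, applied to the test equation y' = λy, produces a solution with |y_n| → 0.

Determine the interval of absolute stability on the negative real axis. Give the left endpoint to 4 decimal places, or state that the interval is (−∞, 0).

z∈(-2.5127,0).

On y'=λy, z=hλ:
  order 3, 3-stage ⇒ R(z)=1+z+z^2/2+z^3/6
  (e.g. R(-1.06)=0.30330, |R|=0.30330)

Solve |R(x)|<1 on ℝ⁻.
x=-1.06: |R|=0.3033
|R(-2.66)|=1.2590 |R(-1.72)|=0.0889 |R(-1.69)|=0.0664
Bisect:
  x_lo=-3.2415 |R|=2.6645  x_hi=-0.3311 |R|=0.7177
  mid=-1.78629 |R|=0.14083 →hi
  mid=-2.51390 |R|=1.00190 →lo
  mid=-2.15009 |R|=0.49525 →hi
  mid=-2.33200 |R|=0.72654 →hi
  mid=-2.42295 |R|=0.85834 →hi
  mid=-2.46842 |R|=0.92860 →hi
  mid=-2.49116 |R|=0.96486 →hi
  mid=-2.50253 |R|=0.98329 →hi
  mid=-2.50822 |R|=0.99257 →hi
  ...
  [-2.51283,-2.51266] ⇒ x*=-2.5127
Interval (-2.5127, 0).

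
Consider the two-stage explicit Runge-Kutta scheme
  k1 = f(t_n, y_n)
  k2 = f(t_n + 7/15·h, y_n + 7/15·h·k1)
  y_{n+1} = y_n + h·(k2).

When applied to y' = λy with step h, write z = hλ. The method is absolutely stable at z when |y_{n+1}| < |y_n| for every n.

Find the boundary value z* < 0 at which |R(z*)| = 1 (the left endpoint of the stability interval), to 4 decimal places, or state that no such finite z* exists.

With y'=λy (z=hλ):
  k1=λy_n ⇒ h·k1=z·y_n;  k2=λ(1+7/15z)y_n ⇒ h·k2=z(1+7/15z)y_n
  y_{n+1}/y_n = 1 + z(1+7/15z) = 1 + z + 7/15z²
  ⇒ R(z) = 1 + z + 7/15z².

Solve |R(x)|<1 on ℝ⁻.
x=-0.98: |R|=0.4682
R=1: x+7/15x²=0 ⇒ x=−15/7=-2.1429; min R=1−1/(4·7/15)=0.4643>−1
Confirm numerically:
  x=-1.438: |R|=0.52699 <1
  x=-1.036: |R|=0.46487 <1
  x=-0.975: |R|=0.46863 <1
  x=-2.571: |R|=1.51369 >1
  x=-2.459: |R|=1.36278 >1
  x=-2.237: |R|=1.09828 >1
Interval (-2.1429, 0).

left endpoint -2.1429.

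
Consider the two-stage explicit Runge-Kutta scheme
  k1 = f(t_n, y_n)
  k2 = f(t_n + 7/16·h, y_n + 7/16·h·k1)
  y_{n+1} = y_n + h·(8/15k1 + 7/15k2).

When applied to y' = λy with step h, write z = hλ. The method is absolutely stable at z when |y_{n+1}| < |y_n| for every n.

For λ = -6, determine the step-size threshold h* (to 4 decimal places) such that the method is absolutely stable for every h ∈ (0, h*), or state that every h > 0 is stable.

Set f=λy, z=hλ:
  k1=λy_n ⇒ h·k1=z·y_n;  k2=λ(1+7/16z)y_n ⇒ h·k2=z(1+7/16z)y_n
  y_{n+1}/y_n = 1 + 8/15z + 7/15z(1+7/16z) = 1 + z + 49/240z²
  ⇒ R(z) = 1 + z + 49/240z².

Boundary: |R(x)|=1, x<0.
x=-0.4: |R|=0.6327
R=1: x+49/240x²=0 ⇒ x=−240/49=-4.8980; min R=1−1/(4·49/240)=-0.2245>−1
Confirm numerically:
  x=-4.517: |R|=0.64867 <1
  x=-3.896: |R|=0.20301 <1
  x=-2.604: |R|=0.21958 <1
  x=-4.999: |R|=1.10313 >1
  x=-4.967: |R|=1.07001 >1
So |R|<1 on (-4.8980, 0).

(-4.8980,0); λ=-6 ⇒ h* = (240/49)/6 = 0.8163.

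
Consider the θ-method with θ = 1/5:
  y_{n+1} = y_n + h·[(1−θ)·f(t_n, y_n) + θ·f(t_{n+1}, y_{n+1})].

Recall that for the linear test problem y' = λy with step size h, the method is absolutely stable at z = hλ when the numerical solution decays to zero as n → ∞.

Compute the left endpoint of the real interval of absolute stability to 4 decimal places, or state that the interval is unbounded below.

Test eqn y'=λy, z=hλ:
  y_{n+1} = y_n + z·[4/5·y_n + 1/5·y_{n+1}] ⇒ (1 − 1/5z)y_{n+1} = (1 + 4/5z)y_n
  Hence R(z) = (1 + 4/5z)/(1 − 1/5z).

Solve |R(x)|<1 on ℝ⁻.
x=-1.09: |R|=0.1051
R=−1: 1+4/5x = −1+1/5x ⇒ -3/5x=2 ⇒ x=2/(-3/5)=-3.3333
Confirm numerically:
  x=-3.284: |R|=0.98213 <1
  x=-2.715: |R|=0.75956 <1
  x=-2.707: |R|=0.75620 <1
  x=-1.547: |R|=0.18146 <1
  x=-3.768: |R|=1.14872 >1
  x=-3.759: |R|=1.14579 >1
So |R|<1 on (-3.3333, 0).

left endpoint -3.3333.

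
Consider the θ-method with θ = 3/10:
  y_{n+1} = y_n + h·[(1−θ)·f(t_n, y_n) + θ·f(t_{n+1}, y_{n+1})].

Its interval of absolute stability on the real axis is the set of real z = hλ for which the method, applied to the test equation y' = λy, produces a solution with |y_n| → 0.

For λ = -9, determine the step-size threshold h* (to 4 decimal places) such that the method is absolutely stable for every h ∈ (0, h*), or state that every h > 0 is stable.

Test eqn y'=λy, z=hλ:
  y_{n+1} = y_n + z·[7/10·y_n + 3/10·y_{n+1}] ⇒ (1 − 3/10z)y_{n+1} = (1 + 7/10z)y_n
  Hence R(z) = (1 + 7/10z)/(1 − 3/10z).

Find x<0 with |R(x)|<1.
x=-1.06: |R|=0.1958
R=−1: 1+7/10x = −1+3/10x ⇒ -2/5x=2 ⇒ x=2/(-2/5)=-5.0000
Confirm numerically:
  x=-3.808: |R|=0.77745 <1
  x=-2.891: |R|=0.54822 <1
  x=-2.745: |R|=0.50535 <1
  x=-5.448: |R|=1.06802 >1
  x=-5.325: |R|=1.05005 >1
  x=-5.167: |R|=1.02620 >1
Interval (-5.0000, 0).

(-5.0000,0); λ=-9 ⇒ h* = (5)/9 = 0.5556.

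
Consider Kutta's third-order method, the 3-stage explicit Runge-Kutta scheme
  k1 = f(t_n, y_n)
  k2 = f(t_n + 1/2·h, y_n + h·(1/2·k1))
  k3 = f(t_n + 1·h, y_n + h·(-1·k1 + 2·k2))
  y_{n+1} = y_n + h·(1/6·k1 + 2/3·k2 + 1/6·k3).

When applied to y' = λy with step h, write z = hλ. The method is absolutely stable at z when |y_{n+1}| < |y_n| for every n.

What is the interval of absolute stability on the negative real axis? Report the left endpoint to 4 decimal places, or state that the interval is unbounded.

(-2.5127, 0).

On y'=λy, z=hλ:
  order 3, 3-stage ⇒ R(z)=1+z+z^2/2+z^3/6
  (e.g. R(-1.05)=0.30831, |R|=0.30831)

Need |R(x)|<1, x<0.
x=-1.05: |R|=0.3083
|R(-2.84)|=1.6249 |R(-0.75)|=0.4609 |R(-0.57)|=0.5616
Bisect:
  x_lo=-3.2901 |R|=2.8135  x_hi=-0.0948 |R|=0.9096
  mid=-1.69243 |R|=0.06822 →hi
  mid=-2.49127 |R|=0.96503 →hi
  mid=-2.89068 |R|=1.73844 →lo
  mid=-2.69097 |R|=1.31801 →lo
  mid=-2.59112 |R|=1.13359 →lo
  mid=-2.54119 |R|=1.04739 →lo
  mid=-2.51623 |R|=1.00574 →lo
  mid=-2.50375 |R|=0.98527 →hi
  mid=-2.50999 |R|=0.99547 →hi
  ...
  [-2.51291,-2.51272] ⇒ x*=-2.5127
Interval (-2.5127, 0).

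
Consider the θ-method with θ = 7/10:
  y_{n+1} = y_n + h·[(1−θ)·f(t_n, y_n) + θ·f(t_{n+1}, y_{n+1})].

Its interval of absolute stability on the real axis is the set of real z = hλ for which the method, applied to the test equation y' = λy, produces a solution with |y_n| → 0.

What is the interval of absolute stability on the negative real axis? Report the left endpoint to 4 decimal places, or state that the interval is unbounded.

On y'=λy, z=hλ:
  y_{n+1} = y_n + z·[3/10·y_n + 7/10·y_{n+1}] ⇒ (1 − 7/10z)y_{n+1} = (1 + 3/10z)y_n
  ⇒ R(z) = (1 + 3/10z)/(1 − 7/10z).

Need |R(x)|<1, x<0.
x=-0.51: |R|=0.6242
x=-2: |R|=0.1667
x=-10: |R|=0.2500
x=-100: |R|=0.4085
θ=7/10≥1/2 ⇒ |1+3/10x|<|1−7/10x| ∀x<0 ⇒ unbounded interval.

unbounded; (−∞, 0).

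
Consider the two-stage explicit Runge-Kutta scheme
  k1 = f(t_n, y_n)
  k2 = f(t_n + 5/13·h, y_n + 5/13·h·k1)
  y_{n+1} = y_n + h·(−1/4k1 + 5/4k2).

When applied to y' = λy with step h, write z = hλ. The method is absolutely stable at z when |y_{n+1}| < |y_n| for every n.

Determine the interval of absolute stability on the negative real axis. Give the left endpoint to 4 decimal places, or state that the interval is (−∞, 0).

Test eqn y'=λy, z=hλ:
  k1=λy_n ⇒ h·k1=z·y_n;  k2=λ(1+5/13z)y_n ⇒ h·k2=z(1+5/13z)y_n
  y_{n+1}/y_n = 1 − 1/4z + 5/4z(1+5/13z) = 1 + z + 25/52z²
  so R(z) = 1 + z + 25/52z².

Find x<0 with |R(x)|<1.
x=-0.71: |R|=0.5324
R=1: x+25/52x²=0 ⇒ x=−52/25=-2.0800; min R=1−1/(4·25/52)=0.4800>−1
Confirm numerically:
  x=-1.697: |R|=0.68752 <1
  x=-1.438: |R|=0.55616 <1
  x=-1.358: |R|=0.52862 <1
  x=-0.987: |R|=0.48135 <1
  x=-2.631: |R|=1.69696 >1
  x=-2.623: |R|=1.68475 >1
  x=-2.399: |R|=1.36792 >1
Interval (-2.0800, 0).

z∈(-2.0800,0).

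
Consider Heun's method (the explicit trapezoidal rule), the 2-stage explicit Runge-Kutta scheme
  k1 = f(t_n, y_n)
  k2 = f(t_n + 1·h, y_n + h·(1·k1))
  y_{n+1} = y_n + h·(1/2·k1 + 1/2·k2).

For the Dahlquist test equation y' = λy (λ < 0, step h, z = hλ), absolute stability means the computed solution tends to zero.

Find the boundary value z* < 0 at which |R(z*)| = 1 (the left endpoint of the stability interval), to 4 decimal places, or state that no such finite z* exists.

Set f=λy, z=hλ:
  order 2, 2-stage ⇒ R(z)=1+z+z^2/2
  (e.g. R(-0.7)=0.54500, |R|=0.54500)

Need |R(x)|<1, x<0.
x=-0.7: |R|=0.5450
|R(-2.38)|=1.4522 |R(-1.45)|=0.6013 |R(-1.16)|=0.5128
Bisect:
  x_lo=-2.6966 |R|=1.9392  x_hi=-0.2613 |R|=0.7729
  mid=-1.47893 |R|=0.61469 →hi
  mid=-2.08776 |R|=1.09161 →lo
  mid=-1.78334 |R|=0.80681 →hi
  mid=-1.93555 |R|=0.93763 →hi
  mid=-2.01165 |R|=1.01172 →lo
  mid=-1.97360 |R|=0.97395 →hi
  mid=-1.99263 |R|=0.99265 →hi
  mid=-2.00214 |R|=1.00214 →lo
  mid=-1.99738 |R|=0.99739 →hi
  ...
  [-2.00006,-1.99991] ⇒ x*=-2.0000
Stable set (-2.0000, 0).

left endpoint -2.0000.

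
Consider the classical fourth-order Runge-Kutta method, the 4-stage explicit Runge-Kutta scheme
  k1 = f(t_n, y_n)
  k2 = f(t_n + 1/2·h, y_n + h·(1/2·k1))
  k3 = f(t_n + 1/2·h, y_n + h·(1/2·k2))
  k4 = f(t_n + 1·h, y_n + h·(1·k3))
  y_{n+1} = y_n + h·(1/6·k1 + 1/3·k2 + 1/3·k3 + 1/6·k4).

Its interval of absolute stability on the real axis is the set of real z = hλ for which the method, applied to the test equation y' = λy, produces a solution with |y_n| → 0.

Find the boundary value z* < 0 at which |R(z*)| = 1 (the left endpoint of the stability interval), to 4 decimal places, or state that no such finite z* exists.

With y'=λy (z=hλ):
  order 4, 4-stage ⇒ R(z)=1+z+z^2/2+z^3/6+z^4/24
  (e.g. R(-0.76)=0.46954, |R|=0.46954)

Find x<0 with |R(x)|<1.
x=-0.76: |R|=0.4695
|R(-2.5)|=0.6484 |R(-0.92)|=0.4033 |R(-0.83)|=0.4389
Bisect:
  x_lo=-3.1802 |R|=1.7780  x_hi=-0.1769 |R|=0.8379
  mid=-1.67854 |R|=0.27276 →hi
  mid=-2.42937 |R|=0.58325 →hi
  mid=-2.80479 |R|=1.02979 →lo
  mid=-2.61708 |R|=0.77462 →hi
  mid=-2.71093 |R|=0.89356 →hi
  mid=-2.75786 |R|=0.95942 →hi
  mid=-2.78132 |R|=0.99403 →hi
  mid=-2.79306 |R|=1.01177 →lo
  ...
  [-2.78536,-2.78517] ⇒ x*=-2.7853
Stable set (-2.7853, 0).

left endpoint -2.7853.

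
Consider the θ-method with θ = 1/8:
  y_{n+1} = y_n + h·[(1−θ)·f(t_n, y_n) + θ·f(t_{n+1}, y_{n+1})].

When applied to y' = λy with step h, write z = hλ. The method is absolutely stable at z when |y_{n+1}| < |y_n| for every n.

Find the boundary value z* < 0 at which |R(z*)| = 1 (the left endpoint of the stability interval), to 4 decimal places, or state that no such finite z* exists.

left endpoint -2.6667.

Set f=λy, z=hλ:
  y_{n+1} = y_n + z·[7/8·y_n + 1/8·y_{n+1}] ⇒ (1 − 1/8z)y_{n+1} = (1 + 7/8z)y_n
  Hence R(z) = (1 + 7/8z)/(1 − 1/8z).

Need |R(x)|<1, x<0.
x=-1.13: |R|=0.0099
R=−1: 1+7/8x = −1+1/8x ⇒ -3/4x=2 ⇒ x=2/(-3/4)=-2.6667
Confirm numerically:
  x=-2.152: |R|=0.69582 <1
  x=-1.952: |R|=0.56913 <1
  x=-1.264: |R|=0.09154 <1
  x=-3.036: |R|=1.20080 >1
  x=-3.008: |R|=1.18605 >1
  x=-2.825: |R|=1.08776 >1
Stable set (-2.6667, 0).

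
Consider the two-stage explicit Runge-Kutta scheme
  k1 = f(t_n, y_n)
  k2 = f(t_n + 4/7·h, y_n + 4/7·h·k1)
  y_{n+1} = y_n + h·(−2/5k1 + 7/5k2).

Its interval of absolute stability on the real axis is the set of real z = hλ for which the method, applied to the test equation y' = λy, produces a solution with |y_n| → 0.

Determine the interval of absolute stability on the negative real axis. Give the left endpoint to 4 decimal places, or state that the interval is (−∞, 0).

Test eqn y'=λy, z=hλ:
  k1=λy_n ⇒ h·k1=z·y_n;  k2=λ(1+4/7z)y_n ⇒ h·k2=z(1+4/7z)y_n
  y_{n+1}/y_n = 1 − 2/5z + 7/5z(1+4/7z) = 1 + z + 4/5z²
  so R(z) = 1 + z + 4/5z².

Need |R(x)|<1, x<0.
x=-0.47: |R|=0.7067
R=1: x+4/5x²=0 ⇒ x=−5/4=-1.2500; min R=1−1/(4·4/5)=0.6875>−1
Confirm numerically:
  x=-1.123: |R|=0.88590 <1
  x=-1.075: |R|=0.84950 <1
  x=-0.990: |R|=0.79408 <1
  x=-0.565: |R|=0.69038 <1
  x=-1.799: |R|=1.79012 >1
  x=-1.694: |R|=1.60171 >1
So |R|<1 on (-1.2500, 0).

(-1.2500, 0).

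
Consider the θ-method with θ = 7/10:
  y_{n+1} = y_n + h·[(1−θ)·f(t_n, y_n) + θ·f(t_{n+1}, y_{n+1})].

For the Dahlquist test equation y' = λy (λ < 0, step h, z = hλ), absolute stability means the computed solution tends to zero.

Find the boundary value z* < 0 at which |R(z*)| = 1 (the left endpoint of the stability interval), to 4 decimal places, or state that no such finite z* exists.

With y'=λy (z=hλ):
  y_{n+1} = y_n + z·[3/10·y_n + 7/10·y_{n+1}] ⇒ (1 − 7/10z)y_{n+1} = (1 + 3/10z)y_n
  ⇒ R(z) = (1 + 3/10z)/(1 − 7/10z).

Solve |R(x)|<1 on ℝ⁻.
x=-0.96: |R|=0.4258
x=-2: |R|=0.1667
x=-10: |R|=0.2500
x=-100: |R|=0.4085
θ=7/10≥1/2 ⇒ |1+3/10x|<|1−7/10x| ∀x<0 ⇒ unbounded interval.

unbounded; (−∞, 0).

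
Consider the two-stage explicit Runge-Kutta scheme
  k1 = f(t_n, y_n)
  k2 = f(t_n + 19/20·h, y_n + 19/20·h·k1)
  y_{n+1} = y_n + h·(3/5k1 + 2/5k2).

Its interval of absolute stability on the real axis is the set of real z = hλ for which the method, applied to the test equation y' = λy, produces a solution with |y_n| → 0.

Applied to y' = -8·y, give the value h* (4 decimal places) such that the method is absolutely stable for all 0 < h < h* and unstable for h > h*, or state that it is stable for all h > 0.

(-2.6316,0); λ=-8 ⇒ h* = (50/19)/8 = 0.3289.

Test eqn y'=λy, z=hλ:
  k1=λy_n ⇒ h·k1=z·y_n;  k2=λ(1+19/20z)y_n ⇒ h·k2=z(1+19/20z)y_n
  y_{n+1}/y_n = 1 + 3/5z + 2/5z(1+19/20z) = 1 + z + 19/50z²
  R(z) = 1 + z + 19/50z².

Find x<0 with |R(x)|<1.
x=-0.95: |R|=0.3930
R=1: x+19/50x²=0 ⇒ x=−50/19=-2.6316; min R=1−1/(4·19/50)=0.3421>−1
Confirm numerically:
  x=-2.167: |R|=0.61744 <1
  x=-1.596: |R|=0.37194 <1
  x=-1.332: |R|=0.34221 <1
  x=-3.076: |R|=1.51947 >1
  x=-2.846: |R|=1.23189 >1
  x=-2.838: |R|=1.22261 >1
So |R|<1 on (-2.6316, 0).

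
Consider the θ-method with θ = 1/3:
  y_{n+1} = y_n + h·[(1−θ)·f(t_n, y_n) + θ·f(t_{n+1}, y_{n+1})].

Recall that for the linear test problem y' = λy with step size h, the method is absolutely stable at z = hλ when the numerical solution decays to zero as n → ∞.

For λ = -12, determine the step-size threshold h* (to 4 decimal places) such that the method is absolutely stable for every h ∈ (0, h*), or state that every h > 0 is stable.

Test eqn y'=λy, z=hλ:
  y_{n+1} = y_n + z·[2/3·y_n + 1/3·y_{n+1}] ⇒ (1 − 1/3z)y_{n+1} = (1 + 2/3z)y_n
  so R(z) = (1 + 2/3z)/(1 − 1/3z).

Find x<0 with |R(x)|<1.
x=-0.85: |R|=0.3377
R=−1: 1+2/3x = −1+1/3x ⇒ -1/3x=2 ⇒ x=2/(-1/3)=-6.0000
Confirm numerically:
  x=-4.729: |R|=0.83555 <1
  x=-4.721: |R|=0.83435 <1
  x=-4.542: |R|=0.80668 <1
  x=-6.361: |R|=1.03856 >1
  x=-6.186: |R|=1.02025 >1
  x=-6.121: |R|=1.01327 >1
Stable set (-6.0000, 0).

(-6.0000,0); λ=-12 ⇒ h* = (6)/12 = 0.5000.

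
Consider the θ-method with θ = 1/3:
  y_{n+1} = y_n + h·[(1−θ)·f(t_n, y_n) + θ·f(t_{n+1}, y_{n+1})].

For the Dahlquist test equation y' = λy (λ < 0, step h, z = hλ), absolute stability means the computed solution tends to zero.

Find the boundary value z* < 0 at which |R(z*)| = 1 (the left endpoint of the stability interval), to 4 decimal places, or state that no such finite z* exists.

z* = -6.0000.

On y'=λy, z=hλ:
  y_{n+1} = y_n + z·[2/3·y_n + 1/3·y_{n+1}] ⇒ (1 − 1/3z)y_{n+1} = (1 + 2/3z)y_n
  ⇒ R(z) = (1 + 2/3z)/(1 − 1/3z).

Solve |R(x)|<1 on ℝ⁻.
x=-1.77: |R|=0.1132
R=−1: 1+2/3x = −1+1/3x ⇒ -1/3x=2 ⇒ x=2/(-1/3)=-6.0000
Confirm numerically:
  x=-4.776: |R|=0.84259 <1
  x=-4.665: |R|=0.82583 <1
  x=-4.282: |R|=0.76408 <1
  x=-3.578: |R|=0.63180 <1
  x=-6.394: |R|=1.04194 >1
  x=-6.224: |R|=1.02428 >1
  x=-6.030: |R|=1.00332 >1
Stable set (-6.0000, 0).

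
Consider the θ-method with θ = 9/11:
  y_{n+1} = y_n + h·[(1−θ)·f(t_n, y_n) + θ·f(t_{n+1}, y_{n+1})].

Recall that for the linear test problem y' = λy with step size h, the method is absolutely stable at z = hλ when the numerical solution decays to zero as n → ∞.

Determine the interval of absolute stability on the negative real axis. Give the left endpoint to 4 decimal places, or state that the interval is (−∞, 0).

Set f=λy, z=hλ:
  y_{n+1} = y_n + z·[2/11·y_n + 9/11·y_{n+1}] ⇒ (1 − 9/11z)y_{n+1} = (1 + 2/11z)y_n
  so R(z) = (1 + 2/11z)/(1 − 9/11z).

Boundary: |R(x)|=1, x<0.
x=-1.45: |R|=0.3368
x=-2: |R|=0.2414
x=-10: |R|=0.0891
x=-100: |R|=0.2075
θ=9/11≥1/2 ⇒ |1+2/11x|<|1−9/11x| ∀x<0 ⇒ interval (−∞,0).

unbounded; (−∞, 0).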